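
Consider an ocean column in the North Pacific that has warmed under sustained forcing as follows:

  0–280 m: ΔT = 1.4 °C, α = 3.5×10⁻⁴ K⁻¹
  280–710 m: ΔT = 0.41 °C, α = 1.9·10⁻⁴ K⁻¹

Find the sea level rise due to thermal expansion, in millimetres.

Δh ≈ 171 mm

Layer 1: 280 × 1.4 × 3.5×10⁻⁴ = 0.13720 m
0.41 × 1.9×10⁻⁴ × 430 = 0.033497 m
Δh = 0.13720 + 0.033497 = 0.170697 m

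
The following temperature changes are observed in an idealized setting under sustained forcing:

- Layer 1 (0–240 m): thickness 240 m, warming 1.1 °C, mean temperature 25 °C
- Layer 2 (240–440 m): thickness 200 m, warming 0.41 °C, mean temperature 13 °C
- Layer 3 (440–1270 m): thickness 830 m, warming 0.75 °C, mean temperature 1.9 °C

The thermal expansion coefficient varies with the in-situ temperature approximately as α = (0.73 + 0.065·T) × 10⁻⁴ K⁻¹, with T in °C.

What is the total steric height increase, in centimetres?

Δh = 12.8 cm

Layer 1: α = (0.73 + 0.065×25)×10⁻⁴ = 2.355×10⁻⁴ K⁻¹
Layer 2: α = (0.73 + 0.065×13)×10⁻⁴ = 1.575×10⁻⁴ K⁻¹
Layer 3: α = (0.73 + 0.065×1.9)×10⁻⁴ = 0.8535×10⁻⁴ K⁻¹
0–240 m: 1.1 × 2.355×10⁻⁴ × 240 = 0.062172 m
Layer 2: 0.41 × 1.575×10⁻⁴ × 200 = 0.012915 m
0.8535×10⁻⁴ × 830 × 0.75 = 0.053130375 m
Δh = 0.062172 + 0.012915 + 0.053130375 = 0.128217375 m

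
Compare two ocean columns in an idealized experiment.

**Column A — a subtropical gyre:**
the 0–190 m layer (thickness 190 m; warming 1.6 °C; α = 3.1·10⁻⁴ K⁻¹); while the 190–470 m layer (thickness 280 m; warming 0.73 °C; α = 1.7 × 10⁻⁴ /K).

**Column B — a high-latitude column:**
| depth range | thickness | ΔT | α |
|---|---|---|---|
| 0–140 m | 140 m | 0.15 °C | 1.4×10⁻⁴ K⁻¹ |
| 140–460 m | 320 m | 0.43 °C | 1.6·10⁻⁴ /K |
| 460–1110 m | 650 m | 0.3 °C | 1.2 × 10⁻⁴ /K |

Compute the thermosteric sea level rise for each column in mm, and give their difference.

A: 130 mm; B: 48 mm; difference 81 mm

A 0–190 m: 190 × 3.1×10⁻⁴ × 1.6 = 0.09424 m
A 0.73 × 280 × 1.7×10⁻⁴ = 0.034748 m
A total: 0.128988 m
B 0–140 m: 140 × 1.4×10⁻⁴ × 0.15 = 0.00294 m
B 0.43 × 320 × 1.6×10⁻⁴ = 0.022016 m
B 650 × 1.2×10⁻⁴ × 0.3 = 0.02340 m
B total: 0.048356 m
Difference: 0.128988 − 0.048356 = 0.080632 m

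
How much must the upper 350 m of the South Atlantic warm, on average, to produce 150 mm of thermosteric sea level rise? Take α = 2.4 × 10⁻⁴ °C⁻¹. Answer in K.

1.79 K

ΔT = Δh/(αH) = 0.15 / (2.4×10⁻⁴ × 350) ≈ 1.786 K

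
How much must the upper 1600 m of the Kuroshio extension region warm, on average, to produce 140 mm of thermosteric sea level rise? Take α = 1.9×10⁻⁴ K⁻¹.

about 0.461 °C

ΔT = Δh/(αH) = 0.14 / (1.9×10⁻⁴ × 1600) ≈ 0.4605 °C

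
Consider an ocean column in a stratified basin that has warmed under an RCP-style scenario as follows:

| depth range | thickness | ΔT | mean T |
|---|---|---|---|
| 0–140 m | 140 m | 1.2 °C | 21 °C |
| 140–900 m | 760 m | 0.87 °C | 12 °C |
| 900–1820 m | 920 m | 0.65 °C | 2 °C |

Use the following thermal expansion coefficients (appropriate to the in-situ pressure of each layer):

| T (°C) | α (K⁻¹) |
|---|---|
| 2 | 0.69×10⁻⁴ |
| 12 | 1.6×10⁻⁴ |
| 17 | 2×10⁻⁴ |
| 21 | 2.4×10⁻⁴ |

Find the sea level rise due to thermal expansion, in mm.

Layer 1 at 21 °C → α = 2.4×10⁻⁴ K⁻¹
Layer 2 at 12 °C → α = 1.6×10⁻⁴ K⁻¹
Layer 3 at 2 °C → α = 0.69×10⁻⁴ K⁻¹
0–140 m: 2.4×10⁻⁴ × 1.2 × 140 = 0.04032 m
Layer 2: 0.87 × 760 × 1.6×10⁻⁴ = 0.105792 m
0.65 × 0.69×10⁻⁴ × 920 = 0.041262 m
Δh = 0.04032 + 0.105792 + 0.041262 = 0.187374 m ≈ 187 mm

Δh = 187 mm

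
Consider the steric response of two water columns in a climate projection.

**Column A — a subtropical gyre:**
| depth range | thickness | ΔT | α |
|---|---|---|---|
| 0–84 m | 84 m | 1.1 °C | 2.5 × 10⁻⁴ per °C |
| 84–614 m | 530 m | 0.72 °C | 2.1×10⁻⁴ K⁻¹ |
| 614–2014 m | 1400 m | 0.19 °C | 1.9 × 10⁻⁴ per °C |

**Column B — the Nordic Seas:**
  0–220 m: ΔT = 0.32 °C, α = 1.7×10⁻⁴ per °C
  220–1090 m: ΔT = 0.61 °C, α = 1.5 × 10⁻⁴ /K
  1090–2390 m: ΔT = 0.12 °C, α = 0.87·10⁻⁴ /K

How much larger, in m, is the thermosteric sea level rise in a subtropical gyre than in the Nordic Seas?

A 1.1 × 2.5×10⁻⁴ × 84 = 0.02310 m
A 84–614 m: 0.72 × 2.1×10⁻⁴ × 530 = 0.080136 m
A 1.9×10⁻⁴ × 0.19 × 1400 = 0.05054 m
A total: 0.153776 m
B 0–220 m: 220 × 0.32 × 1.7×10⁻⁴ = 0.011968 m
B 220–1090 m: 0.61 × 870 × 1.5×10⁻⁴ = 0.079605 m
B 1300 × 0.87×10⁻⁴ × 0.12 = 0.013572 m
B total: 0.105145 m
Difference: 0.153776 − 0.105145 = 0.048631 m

0.0486 m larger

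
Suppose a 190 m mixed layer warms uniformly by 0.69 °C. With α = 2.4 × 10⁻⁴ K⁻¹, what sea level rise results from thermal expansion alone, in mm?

Δh ≈ 31.5 mm

Δh = αΔT·H = 2.4×10⁻⁴ × 0.69 × 190 = 0.031464 m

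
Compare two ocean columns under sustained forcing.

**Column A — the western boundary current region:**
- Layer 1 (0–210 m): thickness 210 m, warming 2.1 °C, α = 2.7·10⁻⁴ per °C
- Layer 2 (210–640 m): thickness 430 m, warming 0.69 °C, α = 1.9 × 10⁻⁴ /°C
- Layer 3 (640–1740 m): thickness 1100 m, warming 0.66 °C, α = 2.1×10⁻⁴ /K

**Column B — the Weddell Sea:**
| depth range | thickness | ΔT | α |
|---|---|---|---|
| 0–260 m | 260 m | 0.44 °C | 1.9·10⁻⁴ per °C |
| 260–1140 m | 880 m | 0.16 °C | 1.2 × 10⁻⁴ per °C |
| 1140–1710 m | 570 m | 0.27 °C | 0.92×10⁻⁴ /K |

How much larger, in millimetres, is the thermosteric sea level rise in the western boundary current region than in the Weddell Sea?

280 mm larger

A 0–210 m: 2.7×10⁻⁴ × 2.1 × 210 = 0.11907 m
A 430 × 1.9×10⁻⁴ × 0.69 = 0.056373 m
A 2.1×10⁻⁴ × 1100 × 0.66 = 0.15246 m
A total: 0.327903 m
B 260 × 1.9×10⁻⁴ × 0.44 = 0.021736 m
B Layer 2: 880 × 0.16 × 1.2×10⁻⁴ = 0.016896 m
B Layer 3: 0.27 × 570 × 0.92×10⁻⁴ = 0.0141588 m
B total: 0.0527908 m
Difference: 0.327903 − 0.0527908 = 0.2751122 m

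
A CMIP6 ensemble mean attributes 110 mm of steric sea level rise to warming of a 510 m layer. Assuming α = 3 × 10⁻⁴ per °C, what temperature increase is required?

about 0.719 K

ΔT = Δh/(αH) = 0.11 / (3×10⁻⁴ × 510) ≈ 0.7190 K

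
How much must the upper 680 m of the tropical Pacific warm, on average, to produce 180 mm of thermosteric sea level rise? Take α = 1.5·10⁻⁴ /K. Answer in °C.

about 1.8 °C

ΔT = Δh/(αH) = 0.18 / (1.5×10⁻⁴ × 680) ≈ 1.765 °C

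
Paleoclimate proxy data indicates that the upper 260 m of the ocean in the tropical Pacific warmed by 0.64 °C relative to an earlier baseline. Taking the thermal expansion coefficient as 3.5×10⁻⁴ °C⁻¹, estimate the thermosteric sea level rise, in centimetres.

Δh = αΔT·H = 3.5×10⁻⁴ × 0.64 × 260 = 0.05824 m

5.82 cm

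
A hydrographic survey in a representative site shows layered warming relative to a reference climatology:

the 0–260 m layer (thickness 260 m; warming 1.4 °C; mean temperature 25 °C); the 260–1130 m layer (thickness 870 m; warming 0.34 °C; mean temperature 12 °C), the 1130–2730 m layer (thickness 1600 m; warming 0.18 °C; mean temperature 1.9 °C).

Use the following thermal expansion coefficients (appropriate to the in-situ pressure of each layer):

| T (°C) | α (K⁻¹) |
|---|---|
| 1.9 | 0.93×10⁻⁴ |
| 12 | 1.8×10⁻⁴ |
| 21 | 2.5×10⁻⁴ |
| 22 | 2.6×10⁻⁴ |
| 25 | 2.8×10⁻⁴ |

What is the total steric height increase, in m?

Layer 1 at 25 °C → α = 2.8×10⁻⁴ K⁻¹
Layer 2 at 12 °C → α = 1.8×10⁻⁴ K⁻¹
Layer 3 at 1.9 °C → α = 0.93×10⁻⁴ K⁻¹
0–260 m: 260 × 2.8×10⁻⁴ × 1.4 = 0.10192 m
1.8×10⁻⁴ × 870 × 0.34 = 0.053244 m
0.18 × 0.93×10⁻⁴ × 1600 = 0.026784 m
Δh = 0.10192 + 0.053244 + 0.026784 = 0.181948 m ≈ 0.182 m

about 0.182 m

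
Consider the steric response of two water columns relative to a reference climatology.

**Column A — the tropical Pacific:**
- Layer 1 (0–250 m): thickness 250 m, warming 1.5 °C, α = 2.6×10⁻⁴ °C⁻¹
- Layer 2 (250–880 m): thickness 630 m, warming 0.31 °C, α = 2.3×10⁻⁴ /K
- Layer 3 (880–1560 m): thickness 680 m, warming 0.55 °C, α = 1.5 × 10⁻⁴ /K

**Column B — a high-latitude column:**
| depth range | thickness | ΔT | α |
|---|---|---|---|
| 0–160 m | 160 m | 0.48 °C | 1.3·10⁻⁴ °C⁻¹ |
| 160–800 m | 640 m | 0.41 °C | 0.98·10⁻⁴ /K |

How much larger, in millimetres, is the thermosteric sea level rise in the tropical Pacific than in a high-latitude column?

160 mm

A Layer 1: 2.6×10⁻⁴ × 1.5 × 250 = 0.09750 m
A 630 × 0.31 × 2.3×10⁻⁴ = 0.044919 m
A 880–1560 m: 1.5×10⁻⁴ × 0.55 × 680 = 0.05610 m
A total: 0.198519 m
B 1.3×10⁻⁴ × 0.48 × 160 = 0.009984 m
B 640 × 0.41 × 0.98×10⁻⁴ = 0.0257152 m
B total: 0.0356992 m
Difference: 0.198519 − 0.0356992 = 0.1628198 m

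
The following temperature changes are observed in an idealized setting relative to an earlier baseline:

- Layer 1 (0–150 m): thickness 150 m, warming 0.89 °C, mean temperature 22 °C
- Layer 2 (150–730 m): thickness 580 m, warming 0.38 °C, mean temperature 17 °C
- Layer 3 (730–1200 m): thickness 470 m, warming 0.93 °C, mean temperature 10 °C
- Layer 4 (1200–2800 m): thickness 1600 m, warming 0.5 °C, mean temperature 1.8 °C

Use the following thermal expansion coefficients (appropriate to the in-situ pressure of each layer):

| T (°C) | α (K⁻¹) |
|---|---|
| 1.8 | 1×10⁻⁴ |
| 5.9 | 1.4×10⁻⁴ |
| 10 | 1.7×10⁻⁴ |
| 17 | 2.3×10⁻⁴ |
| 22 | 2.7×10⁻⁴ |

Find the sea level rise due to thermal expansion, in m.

about 0.24 m

Layer 1 at 22 °C → α = 2.7×10⁻⁴ K⁻¹
Layer 2 at 17 °C → α = 2.3×10⁻⁴ K⁻¹
Layer 3 at 10 °C → α = 1.7×10⁻⁴ K⁻¹
Layer 4 at 1.8 °C → α = 1×10⁻⁴ K⁻¹
0–150 m: 0.89 × 150 × 2.7×10⁻⁴ = 0.036045 m
Layer 2: 2.3×10⁻⁴ × 0.38 × 580 = 0.050692 m
730–1200 m: 1.7×10⁻⁴ × 0.93 × 470 = 0.074307 m
1600 × 1×10⁻⁴ × 0.5 = 0.08000 m
Δh = 0.036045 + 0.050692 + 0.074307 + 0.08000 = 0.241044 m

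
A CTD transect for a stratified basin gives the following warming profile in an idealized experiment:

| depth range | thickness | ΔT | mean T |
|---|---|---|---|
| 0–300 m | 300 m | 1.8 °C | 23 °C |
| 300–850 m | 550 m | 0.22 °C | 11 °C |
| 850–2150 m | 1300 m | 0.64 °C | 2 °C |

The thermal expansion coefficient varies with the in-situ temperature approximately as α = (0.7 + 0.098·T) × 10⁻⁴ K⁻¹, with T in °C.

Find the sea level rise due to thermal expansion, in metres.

Δh = 0.26 m

Layer 1: α = (0.7 + 0.098×23)×10⁻⁴ = 2.954×10⁻⁴ K⁻¹
Layer 2: α = (0.7 + 0.098×11)×10⁻⁴ = 1.778×10⁻⁴ K⁻¹
Layer 3: α = (0.7 + 0.098×2)×10⁻⁴ = 0.896×10⁻⁴ K⁻¹
0–300 m: 2.954×10⁻⁴ × 1.8 × 300 = 0.159516 m
Layer 2: 0.22 × 550 × 1.778×10⁻⁴ = 0.0215138 m
1300 × 0.64 × 0.896×10⁻⁴ = 0.0745472 m
Δh = 0.159516 + 0.0215138 + 0.0745472 = 0.255577 m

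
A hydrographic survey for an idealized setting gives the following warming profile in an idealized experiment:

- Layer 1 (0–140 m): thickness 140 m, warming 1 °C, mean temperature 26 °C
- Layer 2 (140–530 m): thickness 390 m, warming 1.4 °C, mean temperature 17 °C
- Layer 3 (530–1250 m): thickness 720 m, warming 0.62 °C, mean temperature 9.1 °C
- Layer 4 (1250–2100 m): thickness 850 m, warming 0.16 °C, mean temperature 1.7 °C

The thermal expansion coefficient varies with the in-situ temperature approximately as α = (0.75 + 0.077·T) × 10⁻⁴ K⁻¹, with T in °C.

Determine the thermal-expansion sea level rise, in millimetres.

Layer 1: α = (0.75 + 0.077×26)×10⁻⁴ = 2.752×10⁻⁴ K⁻¹
Layer 2: α = (0.75 + 0.077×17)×10⁻⁴ = 2.059×10⁻⁴ K⁻¹
Layer 3: α = (0.75 + 0.077×9.1)×10⁻⁴ = 1.4507×10⁻⁴ K⁻¹
Layer 4: α = (0.75 + 0.077×1.7)×10⁻⁴ = 0.8809×10⁻⁴ K⁻¹
0–140 m: 2.752×10⁻⁴ × 140 × 1 = 0.038528 m
1.4 × 2.059×10⁻⁴ × 390 = 0.1124214 m
530–1250 m: 720 × 1.4507×10⁻⁴ × 0.62 = 0.064759248 m
1250–2100 m: 0.16 × 850 × 0.8809×10⁻⁴ = 0.01198024 m
Δh = 0.038528 + 0.1124214 + 0.064759248 + 0.01198024 = 0.227688888 m ≈ 230 mm

230 mm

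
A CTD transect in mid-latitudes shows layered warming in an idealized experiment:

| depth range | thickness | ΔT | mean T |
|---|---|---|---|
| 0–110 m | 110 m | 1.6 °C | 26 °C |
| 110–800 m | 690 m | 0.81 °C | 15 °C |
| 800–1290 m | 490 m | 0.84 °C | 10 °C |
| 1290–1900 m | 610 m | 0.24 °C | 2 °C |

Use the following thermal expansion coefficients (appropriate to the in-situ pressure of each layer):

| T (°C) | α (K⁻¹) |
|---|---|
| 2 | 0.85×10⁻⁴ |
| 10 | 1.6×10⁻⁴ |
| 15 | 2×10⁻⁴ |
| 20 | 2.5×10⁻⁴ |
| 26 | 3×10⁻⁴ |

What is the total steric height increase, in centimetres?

Layer 1 at 26 °C → α = 3×10⁻⁴ K⁻¹
Layer 2 at 15 °C → α = 2×10⁻⁴ K⁻¹
Layer 3 at 10 °C → α = 1.6×10⁻⁴ K⁻¹
Layer 4 at 2 °C → α = 0.85×10⁻⁴ K⁻¹
1.6 × 110 × 3×10⁻⁴ = 0.05280 m
Layer 2: 0.81 × 2×10⁻⁴ × 690 = 0.11178 m
1.6×10⁻⁴ × 490 × 0.84 = 0.065856 m
1290–1900 m: 0.85×10⁻⁴ × 0.24 × 610 = 0.012444 m
Δh = 0.05280 + 0.11178 + 0.065856 + 0.012444 = 0.24288 m ≈ 24.3 cm

Δh ≈ 24.3 cm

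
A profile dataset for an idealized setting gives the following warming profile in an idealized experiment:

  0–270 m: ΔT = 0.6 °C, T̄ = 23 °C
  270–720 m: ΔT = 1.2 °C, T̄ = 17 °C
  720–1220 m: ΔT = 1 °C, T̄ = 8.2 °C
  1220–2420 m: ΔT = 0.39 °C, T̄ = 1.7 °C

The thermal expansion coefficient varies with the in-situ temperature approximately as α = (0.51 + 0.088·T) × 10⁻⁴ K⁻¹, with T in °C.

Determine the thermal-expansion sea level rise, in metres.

Layer 1: α = (0.51 + 0.088×23)×10⁻⁴ = 2.534×10⁻⁴ K⁻¹
Layer 2: α = (0.51 + 0.088×17)×10⁻⁴ = 2.006×10⁻⁴ K⁻¹
Layer 3: α = (0.51 + 0.088×8.2)×10⁻⁴ = 1.2316×10⁻⁴ K⁻¹
Layer 4: α = (0.51 + 0.088×1.7)×10⁻⁴ = 0.6596×10⁻⁴ K⁻¹
Layer 1: 2.534×10⁻⁴ × 270 × 0.6 = 0.0410508 m
270–720 m: 450 × 1.2 × 2.006×10⁻⁴ = 0.108324 m
Layer 3: 1 × 1.2316×10⁻⁴ × 500 = 0.06158 m
Layer 4: 0.6596×10⁻⁴ × 0.39 × 1200 = 0.03086928 m
Δh = 0.0410508 + 0.108324 + 0.06158 + 0.03086928 = 0.24182408 m ≈ 0.242 m

Δh ≈ 0.242 m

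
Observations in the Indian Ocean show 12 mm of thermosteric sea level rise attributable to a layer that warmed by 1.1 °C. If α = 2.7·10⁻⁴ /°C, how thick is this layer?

H ≈ 40 m

H = Δh/(αΔT) = 0.012 / (2.7×10⁻⁴ × 1.1) ≈ 40.40 m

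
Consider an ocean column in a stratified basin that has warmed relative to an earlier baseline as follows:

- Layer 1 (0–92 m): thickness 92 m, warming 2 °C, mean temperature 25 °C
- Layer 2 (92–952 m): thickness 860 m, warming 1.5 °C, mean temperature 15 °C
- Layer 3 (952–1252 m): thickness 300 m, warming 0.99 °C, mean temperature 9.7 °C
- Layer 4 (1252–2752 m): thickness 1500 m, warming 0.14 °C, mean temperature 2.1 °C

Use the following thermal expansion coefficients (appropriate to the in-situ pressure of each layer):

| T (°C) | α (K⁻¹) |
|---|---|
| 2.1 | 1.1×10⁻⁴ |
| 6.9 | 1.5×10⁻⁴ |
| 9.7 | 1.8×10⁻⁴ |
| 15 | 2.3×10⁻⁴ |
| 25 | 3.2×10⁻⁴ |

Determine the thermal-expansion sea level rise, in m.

Layer 1 at 25 °C → α = 3.2×10⁻⁴ K⁻¹
Layer 2 at 15 °C → α = 2.3×10⁻⁴ K⁻¹
Layer 3 at 9.7 °C → α = 1.8×10⁻⁴ K⁻¹
Layer 4 at 2.1 °C → α = 1.1×10⁻⁴ K⁻¹
3.2×10⁻⁴ × 92 × 2 = 0.05888 m
Layer 2: 1.5 × 860 × 2.3×10⁻⁴ = 0.29670 m
1.8×10⁻⁴ × 300 × 0.99 = 0.05346 m
1252–2752 m: 1500 × 0.14 × 1.1×10⁻⁴ = 0.02310 m
Δh = 0.05888 + 0.29670 + 0.05346 + 0.02310 = 0.43214 m ≈ 0.432 m

about 0.432 m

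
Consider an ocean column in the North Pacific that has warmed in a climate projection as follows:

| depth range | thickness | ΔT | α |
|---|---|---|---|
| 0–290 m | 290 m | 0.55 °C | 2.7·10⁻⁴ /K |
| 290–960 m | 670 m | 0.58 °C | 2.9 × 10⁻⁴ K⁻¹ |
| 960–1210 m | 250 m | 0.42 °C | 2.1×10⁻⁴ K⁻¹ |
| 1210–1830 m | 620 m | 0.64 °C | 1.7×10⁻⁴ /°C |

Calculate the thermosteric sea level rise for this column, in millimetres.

Δh = 245 mm

Layer 1: 2.7×10⁻⁴ × 290 × 0.55 = 0.043065 m
2.9×10⁻⁴ × 0.58 × 670 = 0.112694 m
0.42 × 2.1×10⁻⁴ × 250 = 0.02205 m
1210–1830 m: 0.64 × 1.7×10⁻⁴ × 620 = 0.067456 m
Δh = 0.043065 + 0.112694 + 0.02205 + 0.067456 = 0.245265 m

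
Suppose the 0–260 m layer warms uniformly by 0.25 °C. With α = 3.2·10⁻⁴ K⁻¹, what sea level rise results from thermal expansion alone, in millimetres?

21 mm

Δh = αΔT·H = 3.2×10⁻⁴ × 0.25 × 260 = 0.02080 m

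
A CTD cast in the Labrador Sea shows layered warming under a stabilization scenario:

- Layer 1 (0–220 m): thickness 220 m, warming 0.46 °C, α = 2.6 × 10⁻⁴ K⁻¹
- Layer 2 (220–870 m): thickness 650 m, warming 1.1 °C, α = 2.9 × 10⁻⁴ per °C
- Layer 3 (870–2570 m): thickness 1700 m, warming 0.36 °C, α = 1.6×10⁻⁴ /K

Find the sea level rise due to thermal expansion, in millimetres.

0–220 m: 220 × 2.6×10⁻⁴ × 0.46 = 0.026312 m
220–870 m: 1.1 × 2.9×10⁻⁴ × 650 = 0.20735 m
Layer 3: 1.6×10⁻⁴ × 0.36 × 1700 = 0.09792 m
Δh = 0.026312 + 0.20735 + 0.09792 = 0.331582 m

332 mm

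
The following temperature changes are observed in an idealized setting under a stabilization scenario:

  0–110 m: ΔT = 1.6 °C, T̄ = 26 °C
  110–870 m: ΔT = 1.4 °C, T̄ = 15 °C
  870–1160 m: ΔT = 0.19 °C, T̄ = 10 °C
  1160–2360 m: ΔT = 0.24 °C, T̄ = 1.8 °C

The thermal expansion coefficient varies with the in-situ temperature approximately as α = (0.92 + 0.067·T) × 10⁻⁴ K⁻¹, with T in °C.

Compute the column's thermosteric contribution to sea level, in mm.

about 290 mm

Layer 1: α = (0.92 + 0.067×26)×10⁻⁴ = 2.662×10⁻⁴ K⁻¹
Layer 2: α = (0.92 + 0.067×15)×10⁻⁴ = 1.925×10⁻⁴ K⁻¹
Layer 3: α = (0.92 + 0.067×10)×10⁻⁴ = 1.59×10⁻⁴ K⁻¹
Layer 4: α = (0.92 + 0.067×1.8)×10⁻⁴ = 1.0406×10⁻⁴ K⁻¹
0–110 m: 110 × 2.662×10⁻⁴ × 1.6 = 0.0468512 m
110–870 m: 760 × 1.925×10⁻⁴ × 1.4 = 0.20482 m
870–1160 m: 0.19 × 290 × 1.59×10⁻⁴ = 0.0087609 m
1160–2360 m: 1.0406×10⁻⁴ × 0.24 × 1200 = 0.02996928 m
Δh = 0.0468512 + 0.20482 + 0.0087609 + 0.02996928 = 0.29040138 m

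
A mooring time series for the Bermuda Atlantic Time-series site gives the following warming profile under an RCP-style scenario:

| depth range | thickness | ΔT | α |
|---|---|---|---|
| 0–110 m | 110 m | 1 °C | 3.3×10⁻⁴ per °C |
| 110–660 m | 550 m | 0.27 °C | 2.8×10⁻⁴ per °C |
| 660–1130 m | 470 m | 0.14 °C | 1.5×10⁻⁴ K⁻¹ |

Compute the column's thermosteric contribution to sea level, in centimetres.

Layer 1: 1 × 3.3×10⁻⁴ × 110 = 0.03630 m
110–660 m: 2.8×10⁻⁴ × 550 × 0.27 = 0.04158 m
Layer 3: 1.5×10⁻⁴ × 0.14 × 470 = 0.00987 m
Δh = 0.03630 + 0.04158 + 0.00987 = 0.08775 m ≈ 8.8 cm

about 8.8 cm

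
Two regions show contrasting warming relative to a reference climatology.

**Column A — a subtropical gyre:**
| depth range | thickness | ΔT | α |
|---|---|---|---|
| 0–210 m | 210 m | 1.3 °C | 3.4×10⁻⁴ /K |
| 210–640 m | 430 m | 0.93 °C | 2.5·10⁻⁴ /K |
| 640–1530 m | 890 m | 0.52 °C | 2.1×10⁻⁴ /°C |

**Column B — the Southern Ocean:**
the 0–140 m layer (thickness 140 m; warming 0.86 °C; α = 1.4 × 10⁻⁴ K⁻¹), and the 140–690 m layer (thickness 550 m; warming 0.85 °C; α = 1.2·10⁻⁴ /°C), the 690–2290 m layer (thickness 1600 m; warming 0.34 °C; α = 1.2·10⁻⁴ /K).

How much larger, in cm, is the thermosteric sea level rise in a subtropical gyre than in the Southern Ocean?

A 0–210 m: 210 × 3.4×10⁻⁴ × 1.3 = 0.09282 m
A 2.5×10⁻⁴ × 430 × 0.93 = 0.099975 m
A 640–1530 m: 890 × 0.52 × 2.1×10⁻⁴ = 0.097188 m
A total: 0.289983 m
B Layer 1: 140 × 1.4×10⁻⁴ × 0.86 = 0.016856 m
B Layer 2: 0.85 × 1.2×10⁻⁴ × 550 = 0.05610 m
B 1600 × 0.34 × 1.2×10⁻⁴ = 0.06528 m
B total: 0.138236 m
Difference: 0.289983 − 0.138236 = 0.151747 m

15.2 cm larger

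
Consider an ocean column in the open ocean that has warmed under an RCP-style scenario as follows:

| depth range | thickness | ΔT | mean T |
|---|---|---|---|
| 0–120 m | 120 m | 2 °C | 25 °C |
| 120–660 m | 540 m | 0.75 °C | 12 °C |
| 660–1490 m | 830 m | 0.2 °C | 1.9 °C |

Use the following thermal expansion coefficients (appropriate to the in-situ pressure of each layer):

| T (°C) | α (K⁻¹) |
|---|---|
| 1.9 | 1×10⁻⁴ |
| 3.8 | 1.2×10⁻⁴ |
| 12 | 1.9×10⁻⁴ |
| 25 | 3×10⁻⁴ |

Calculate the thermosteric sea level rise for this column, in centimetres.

Layer 1 at 25 °C → α = 3×10⁻⁴ K⁻¹
Layer 2 at 12 °C → α = 1.9×10⁻⁴ K⁻¹
Layer 3 at 1.9 °C → α = 1×10⁻⁴ K⁻¹
120 × 2 × 3×10⁻⁴ = 0.07200 m
120–660 m: 540 × 1.9×10⁻⁴ × 0.75 = 0.07695 m
660–1490 m: 0.2 × 1×10⁻⁴ × 830 = 0.01660 m
Δh = 0.07200 + 0.07695 + 0.01660 = 0.16555 m

Δh = 16.6 cm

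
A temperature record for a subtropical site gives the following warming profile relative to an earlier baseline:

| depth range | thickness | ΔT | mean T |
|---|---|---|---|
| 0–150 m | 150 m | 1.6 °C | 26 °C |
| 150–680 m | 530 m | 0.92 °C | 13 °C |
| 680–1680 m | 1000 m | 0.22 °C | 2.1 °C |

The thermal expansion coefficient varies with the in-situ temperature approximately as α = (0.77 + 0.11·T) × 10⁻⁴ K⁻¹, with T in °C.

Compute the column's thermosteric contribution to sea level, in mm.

Δh ≈ 216 mm

Layer 1: α = (0.77 + 0.11×26)×10⁻⁴ = 3.63×10⁻⁴ K⁻¹
Layer 2: α = (0.77 + 0.11×13)×10⁻⁴ = 2.2×10⁻⁴ K⁻¹
Layer 3: α = (0.77 + 0.11×2.1)×10⁻⁴ = 1.001×10⁻⁴ K⁻¹
3.63×10⁻⁴ × 150 × 1.6 = 0.08712 m
150–680 m: 2.2×10⁻⁴ × 0.92 × 530 = 0.107272 m
680–1680 m: 1.001×10⁻⁴ × 1000 × 0.22 = 0.022022 m
Δh = 0.08712 + 0.107272 + 0.022022 = 0.216414 m ≈ 216 mm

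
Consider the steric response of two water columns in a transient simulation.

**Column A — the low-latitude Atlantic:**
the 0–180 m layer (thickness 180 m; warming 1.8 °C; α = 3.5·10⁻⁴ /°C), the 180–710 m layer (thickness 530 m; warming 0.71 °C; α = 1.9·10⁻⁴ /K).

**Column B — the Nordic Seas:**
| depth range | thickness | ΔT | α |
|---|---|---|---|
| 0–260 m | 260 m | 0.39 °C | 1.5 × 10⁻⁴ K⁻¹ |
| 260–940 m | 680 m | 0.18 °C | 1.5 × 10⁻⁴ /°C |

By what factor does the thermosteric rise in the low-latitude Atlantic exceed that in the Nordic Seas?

A 0–180 m: 3.5×10⁻⁴ × 180 × 1.8 = 0.11340 m
A 530 × 0.71 × 1.9×10⁻⁴ = 0.071497 m
A total: 0.184897 m
B 260 × 1.5×10⁻⁴ × 0.39 = 0.01521 m
B 260–940 m: 1.5×10⁻⁴ × 680 × 0.18 = 0.01836 m
B total: 0.03357 m
Ratio: 0.184897 / 0.03357 ≈ 5.508

≈ 5.5×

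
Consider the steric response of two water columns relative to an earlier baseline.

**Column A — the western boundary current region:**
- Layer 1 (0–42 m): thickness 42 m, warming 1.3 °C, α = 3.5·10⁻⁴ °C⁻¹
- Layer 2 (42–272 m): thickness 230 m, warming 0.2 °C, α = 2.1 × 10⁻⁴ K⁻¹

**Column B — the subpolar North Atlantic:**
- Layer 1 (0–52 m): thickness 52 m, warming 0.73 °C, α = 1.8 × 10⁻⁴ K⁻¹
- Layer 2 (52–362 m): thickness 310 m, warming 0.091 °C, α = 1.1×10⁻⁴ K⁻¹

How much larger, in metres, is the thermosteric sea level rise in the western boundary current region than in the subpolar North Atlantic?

Δh_A − Δh_B ≈ 0.019 m

A Layer 1: 3.5×10⁻⁴ × 1.3 × 42 = 0.01911 m
A Layer 2: 0.2 × 230 × 2.1×10⁻⁴ = 0.00966 m
A total: 0.02877 m
B 1.8×10⁻⁴ × 0.73 × 52 = 0.0068328 m
B 52–362 m: 1.1×10⁻⁴ × 0.091 × 310 = 0.0031031 m
B total: 0.0099359 m
Difference: 0.02877 − 0.0099359 = 0.0188341 m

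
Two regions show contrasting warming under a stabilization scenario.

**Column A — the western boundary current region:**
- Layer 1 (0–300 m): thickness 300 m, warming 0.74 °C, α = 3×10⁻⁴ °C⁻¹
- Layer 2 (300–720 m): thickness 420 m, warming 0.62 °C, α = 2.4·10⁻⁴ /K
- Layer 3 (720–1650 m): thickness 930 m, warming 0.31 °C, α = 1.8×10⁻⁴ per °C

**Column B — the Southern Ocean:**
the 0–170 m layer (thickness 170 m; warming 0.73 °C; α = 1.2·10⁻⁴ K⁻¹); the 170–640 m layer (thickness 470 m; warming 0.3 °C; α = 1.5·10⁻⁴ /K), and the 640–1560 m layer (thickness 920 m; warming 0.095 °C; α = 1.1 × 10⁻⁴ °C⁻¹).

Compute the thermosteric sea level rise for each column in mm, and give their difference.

A: 180 mm; B: 46 mm; difference 140 mm

A Layer 1: 3×10⁻⁴ × 0.74 × 300 = 0.06660 m
A Layer 2: 420 × 2.4×10⁻⁴ × 0.62 = 0.062496 m
A 1.8×10⁻⁴ × 930 × 0.31 = 0.051894 m
A total: 0.18099 m
B 0–170 m: 170 × 0.73 × 1.2×10⁻⁴ = 0.014892 m
B Layer 2: 0.3 × 470 × 1.5×10⁻⁴ = 0.02115 m
B 920 × 0.095 × 1.1×10⁻⁴ = 0.009614 m
B total: 0.045656 m
Difference: 0.18099 − 0.045656 = 0.135334 m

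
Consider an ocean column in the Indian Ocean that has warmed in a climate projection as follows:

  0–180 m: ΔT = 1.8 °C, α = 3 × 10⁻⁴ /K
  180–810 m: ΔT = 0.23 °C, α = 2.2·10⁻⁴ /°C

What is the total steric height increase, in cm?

Δh ≈ 13 cm

Layer 1: 3×10⁻⁴ × 1.8 × 180 = 0.09720 m
2.2×10⁻⁴ × 0.23 × 630 = 0.031878 m
Δh = 0.09720 + 0.031878 = 0.129078 m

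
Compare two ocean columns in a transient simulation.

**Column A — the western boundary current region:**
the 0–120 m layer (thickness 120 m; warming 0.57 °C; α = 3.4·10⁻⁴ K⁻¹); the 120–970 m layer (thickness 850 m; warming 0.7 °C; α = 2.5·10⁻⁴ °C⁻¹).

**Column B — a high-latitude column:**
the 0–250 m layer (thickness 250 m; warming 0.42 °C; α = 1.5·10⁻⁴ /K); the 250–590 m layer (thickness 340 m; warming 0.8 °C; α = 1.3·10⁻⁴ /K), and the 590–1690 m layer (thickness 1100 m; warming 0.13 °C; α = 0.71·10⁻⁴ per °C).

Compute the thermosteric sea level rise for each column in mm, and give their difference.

A Layer 1: 120 × 0.57 × 3.4×10⁻⁴ = 0.023256 m
A 120–970 m: 850 × 2.5×10⁻⁴ × 0.7 = 0.14875 m
A total: 0.172006 m
B 1.5×10⁻⁴ × 250 × 0.42 = 0.01575 m
B 250–590 m: 0.8 × 340 × 1.3×10⁻⁴ = 0.03536 m
B 590–1690 m: 0.71×10⁻⁴ × 0.13 × 1100 = 0.010153 m
B total: 0.061263 m
Difference: 0.172006 − 0.061263 = 0.110743 m

Δh_A ≈ 172 mm, Δh_B ≈ 61.3 mm; difference ≈ 111 mm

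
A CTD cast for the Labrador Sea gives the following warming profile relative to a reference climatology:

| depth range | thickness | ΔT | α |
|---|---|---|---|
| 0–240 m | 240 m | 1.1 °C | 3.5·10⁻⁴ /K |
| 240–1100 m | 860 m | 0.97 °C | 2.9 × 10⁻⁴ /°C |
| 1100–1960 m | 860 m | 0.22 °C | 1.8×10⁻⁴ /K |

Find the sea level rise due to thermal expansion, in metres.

0–240 m: 1.1 × 240 × 3.5×10⁻⁴ = 0.09240 m
240–1100 m: 860 × 2.9×10⁻⁴ × 0.97 = 0.241918 m
1.8×10⁻⁴ × 0.22 × 860 = 0.034056 m
Δh = 0.09240 + 0.241918 + 0.034056 = 0.368374 m

Δh ≈ 0.368 m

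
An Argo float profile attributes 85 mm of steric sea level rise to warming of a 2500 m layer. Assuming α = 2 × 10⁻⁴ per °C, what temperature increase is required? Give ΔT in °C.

ΔT = Δh/(αH) = 0.085 / (2×10⁻⁴ × 2500) = 0.1700 °C

about 0.170 °C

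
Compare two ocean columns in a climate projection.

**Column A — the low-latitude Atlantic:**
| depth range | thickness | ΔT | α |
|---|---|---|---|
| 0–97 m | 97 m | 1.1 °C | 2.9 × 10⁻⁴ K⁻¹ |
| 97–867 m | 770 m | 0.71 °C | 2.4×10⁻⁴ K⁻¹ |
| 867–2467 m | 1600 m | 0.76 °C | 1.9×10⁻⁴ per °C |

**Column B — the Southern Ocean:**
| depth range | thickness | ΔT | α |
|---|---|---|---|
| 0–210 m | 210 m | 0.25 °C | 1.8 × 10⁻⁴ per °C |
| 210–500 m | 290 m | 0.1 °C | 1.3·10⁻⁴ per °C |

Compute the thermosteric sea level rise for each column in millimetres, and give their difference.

Δh_A ≈ 390 mm, Δh_B ≈ 13 mm; difference ≈ 380 mm

A 2.9×10⁻⁴ × 1.1 × 97 = 0.030943 m
A 770 × 2.4×10⁻⁴ × 0.71 = 0.131208 m
A Layer 3: 1.9×10⁻⁴ × 0.76 × 1600 = 0.23104 m
A total: 0.393191 m
B 0–210 m: 1.8×10⁻⁴ × 210 × 0.25 = 0.00945 m
B 210–500 m: 1.3×10⁻⁴ × 290 × 0.1 = 0.00377 m
B total: 0.01322 m
Difference: 0.393191 − 0.01322 = 0.379971 m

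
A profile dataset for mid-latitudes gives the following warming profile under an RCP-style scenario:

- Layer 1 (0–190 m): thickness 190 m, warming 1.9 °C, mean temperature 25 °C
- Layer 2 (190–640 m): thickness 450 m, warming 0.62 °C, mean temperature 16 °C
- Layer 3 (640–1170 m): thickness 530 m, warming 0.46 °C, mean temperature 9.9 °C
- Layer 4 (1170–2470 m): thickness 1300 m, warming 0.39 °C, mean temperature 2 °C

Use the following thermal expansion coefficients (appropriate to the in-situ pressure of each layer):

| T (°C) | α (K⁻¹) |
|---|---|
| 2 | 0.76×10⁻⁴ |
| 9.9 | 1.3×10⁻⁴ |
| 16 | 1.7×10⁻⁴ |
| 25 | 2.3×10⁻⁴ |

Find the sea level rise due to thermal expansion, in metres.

0.20 m of thermosteric rise

Layer 1 at 25 °C → α = 2.3×10⁻⁴ K⁻¹
Layer 2 at 16 °C → α = 1.7×10⁻⁴ K⁻¹
Layer 3 at 9.9 °C → α = 1.3×10⁻⁴ K⁻¹
Layer 4 at 2 °C → α = 0.76×10⁻⁴ K⁻¹
190 × 1.9 × 2.3×10⁻⁴ = 0.08303 m
190–640 m: 450 × 1.7×10⁻⁴ × 0.62 = 0.04743 m
0.46 × 1.3×10⁻⁴ × 530 = 0.031694 m
1170–2470 m: 1300 × 0.76×10⁻⁴ × 0.39 = 0.038532 m
Δh = 0.08303 + 0.04743 + 0.031694 + 0.038532 = 0.200686 m ≈ 0.20 m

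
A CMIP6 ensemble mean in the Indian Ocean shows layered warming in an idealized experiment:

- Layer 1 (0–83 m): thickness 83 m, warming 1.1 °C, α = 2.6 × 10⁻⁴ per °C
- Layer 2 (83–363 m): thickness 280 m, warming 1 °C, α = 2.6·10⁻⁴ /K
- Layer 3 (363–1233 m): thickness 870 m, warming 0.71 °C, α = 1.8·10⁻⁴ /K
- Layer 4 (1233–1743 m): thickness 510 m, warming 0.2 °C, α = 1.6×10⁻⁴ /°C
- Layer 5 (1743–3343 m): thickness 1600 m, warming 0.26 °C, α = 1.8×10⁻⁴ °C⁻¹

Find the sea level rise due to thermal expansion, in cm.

about 30 cm

Layer 1: 2.6×10⁻⁴ × 83 × 1.1 = 0.023738 m
83–363 m: 280 × 1 × 2.6×10⁻⁴ = 0.07280 m
363–1233 m: 1.8×10⁻⁴ × 870 × 0.71 = 0.111186 m
1.6×10⁻⁴ × 0.2 × 510 = 0.01632 m
0.26 × 1.8×10⁻⁴ × 1600 = 0.07488 m
Δh = 0.023738 + 0.07280 + 0.111186 + 0.01632 + 0.07488 = 0.298924 m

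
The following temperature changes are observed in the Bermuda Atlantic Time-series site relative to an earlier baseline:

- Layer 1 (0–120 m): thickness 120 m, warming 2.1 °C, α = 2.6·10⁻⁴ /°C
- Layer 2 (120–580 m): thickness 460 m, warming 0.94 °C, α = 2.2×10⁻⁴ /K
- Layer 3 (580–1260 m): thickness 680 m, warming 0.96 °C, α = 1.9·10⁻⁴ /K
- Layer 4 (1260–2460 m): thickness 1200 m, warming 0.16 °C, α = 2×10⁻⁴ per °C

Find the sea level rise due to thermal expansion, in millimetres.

0–120 m: 2.1 × 2.6×10⁻⁴ × 120 = 0.06552 m
2.2×10⁻⁴ × 460 × 0.94 = 0.095128 m
1.9×10⁻⁴ × 680 × 0.96 = 0.124032 m
Layer 4: 2×10⁻⁴ × 0.16 × 1200 = 0.03840 m
Δh = 0.06552 + 0.095128 + 0.124032 + 0.03840 = 0.32308 m ≈ 323 mm

323 mm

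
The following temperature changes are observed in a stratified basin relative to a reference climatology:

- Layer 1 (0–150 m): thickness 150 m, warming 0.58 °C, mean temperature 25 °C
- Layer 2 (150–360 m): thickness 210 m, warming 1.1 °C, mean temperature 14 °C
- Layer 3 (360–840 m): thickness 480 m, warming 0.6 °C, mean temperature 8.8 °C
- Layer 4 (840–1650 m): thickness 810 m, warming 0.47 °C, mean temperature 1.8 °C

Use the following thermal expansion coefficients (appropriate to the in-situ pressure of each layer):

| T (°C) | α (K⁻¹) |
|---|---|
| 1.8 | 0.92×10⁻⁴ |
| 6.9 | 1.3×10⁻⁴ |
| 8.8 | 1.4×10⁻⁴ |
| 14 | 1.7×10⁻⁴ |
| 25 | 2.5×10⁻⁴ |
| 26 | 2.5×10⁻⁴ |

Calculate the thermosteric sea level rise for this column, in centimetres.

13.6 cm of thermosteric rise

Layer 1 at 25 °C → α = 2.5×10⁻⁴ K⁻¹
Layer 2 at 14 °C → α = 1.7×10⁻⁴ K⁻¹
Layer 3 at 8.8 °C → α = 1.4×10⁻⁴ K⁻¹
Layer 4 at 1.8 °C → α = 0.92×10⁻⁴ K⁻¹
0–150 m: 150 × 0.58 × 2.5×10⁻⁴ = 0.02175 m
150–360 m: 1.1 × 210 × 1.7×10⁻⁴ = 0.03927 m
360–840 m: 0.6 × 480 × 1.4×10⁻⁴ = 0.04032 m
Layer 4: 810 × 0.47 × 0.92×10⁻⁴ = 0.0350244 m
Δh = 0.02175 + 0.03927 + 0.04032 + 0.0350244 = 0.1363644 m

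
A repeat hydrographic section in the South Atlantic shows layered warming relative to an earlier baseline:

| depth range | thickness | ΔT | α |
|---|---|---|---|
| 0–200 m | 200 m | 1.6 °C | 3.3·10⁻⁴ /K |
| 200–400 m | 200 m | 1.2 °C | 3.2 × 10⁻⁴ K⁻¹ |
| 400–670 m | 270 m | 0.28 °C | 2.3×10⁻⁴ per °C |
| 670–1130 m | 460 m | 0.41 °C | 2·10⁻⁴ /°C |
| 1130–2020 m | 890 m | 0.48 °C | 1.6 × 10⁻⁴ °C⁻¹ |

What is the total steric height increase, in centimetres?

30.6 cm of thermosteric rise

0–200 m: 3.3×10⁻⁴ × 200 × 1.6 = 0.10560 m
200 × 3.2×10⁻⁴ × 1.2 = 0.07680 m
400–670 m: 0.28 × 2.3×10⁻⁴ × 270 = 0.017388 m
2×10⁻⁴ × 0.41 × 460 = 0.03772 m
890 × 0.48 × 1.6×10⁻⁴ = 0.068352 m
Δh = 0.10560 + 0.07680 + 0.017388 + 0.03772 + 0.068352 = 0.30586 m ≈ 30.6 cm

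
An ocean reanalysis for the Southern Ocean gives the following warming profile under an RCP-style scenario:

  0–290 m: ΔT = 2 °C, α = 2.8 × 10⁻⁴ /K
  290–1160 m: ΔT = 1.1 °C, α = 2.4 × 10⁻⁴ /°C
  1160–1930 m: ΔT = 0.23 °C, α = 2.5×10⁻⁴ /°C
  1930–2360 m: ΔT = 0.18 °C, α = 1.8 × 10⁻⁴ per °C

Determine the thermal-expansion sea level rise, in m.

Layer 1: 2.8×10⁻⁴ × 290 × 2 = 0.16240 m
Layer 2: 2.4×10⁻⁴ × 870 × 1.1 = 0.22968 m
Layer 3: 2.5×10⁻⁴ × 0.23 × 770 = 0.044275 m
1930–2360 m: 1.8×10⁻⁴ × 430 × 0.18 = 0.013932 m
Δh = 0.16240 + 0.22968 + 0.044275 + 0.013932 = 0.450287 m ≈ 0.45 m

0.45 m of thermosteric rise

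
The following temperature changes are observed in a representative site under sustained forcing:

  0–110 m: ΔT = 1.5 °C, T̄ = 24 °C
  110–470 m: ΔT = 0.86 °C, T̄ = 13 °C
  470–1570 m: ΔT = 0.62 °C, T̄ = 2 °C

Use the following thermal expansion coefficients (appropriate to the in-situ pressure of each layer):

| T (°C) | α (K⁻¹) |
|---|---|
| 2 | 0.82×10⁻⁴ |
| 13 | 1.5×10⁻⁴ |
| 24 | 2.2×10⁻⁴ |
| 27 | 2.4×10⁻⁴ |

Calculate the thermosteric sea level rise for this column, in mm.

Δh = 140 mm

Layer 1 at 24 °C → α = 2.2×10⁻⁴ K⁻¹
Layer 2 at 13 °C → α = 1.5×10⁻⁴ K⁻¹
Layer 3 at 2 °C → α = 0.82×10⁻⁴ K⁻¹
0–110 m: 1.5 × 110 × 2.2×10⁻⁴ = 0.03630 m
1.5×10⁻⁴ × 0.86 × 360 = 0.04644 m
470–1570 m: 0.82×10⁻⁴ × 1100 × 0.62 = 0.055924 m
Δh = 0.03630 + 0.04644 + 0.055924 = 0.138664 m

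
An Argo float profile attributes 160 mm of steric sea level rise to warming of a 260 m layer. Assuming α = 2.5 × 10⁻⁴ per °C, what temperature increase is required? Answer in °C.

about 2.5 °C

ΔT = Δh/(αH) = 0.16 / (2.5×10⁻⁴ × 260) ≈ 2.462 °C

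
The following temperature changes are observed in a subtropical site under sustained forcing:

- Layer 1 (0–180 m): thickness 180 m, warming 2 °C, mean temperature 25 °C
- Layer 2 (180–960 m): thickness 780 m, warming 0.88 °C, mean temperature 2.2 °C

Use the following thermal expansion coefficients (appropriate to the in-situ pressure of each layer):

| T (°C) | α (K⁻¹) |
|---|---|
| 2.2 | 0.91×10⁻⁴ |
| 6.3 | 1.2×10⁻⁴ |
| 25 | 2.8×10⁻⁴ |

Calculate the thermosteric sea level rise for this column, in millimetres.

about 163 mm

Layer 1 at 25 °C → α = 2.8×10⁻⁴ K⁻¹
Layer 2 at 2.2 °C → α = 0.91×10⁻⁴ K⁻¹
Layer 1: 2.8×10⁻⁴ × 180 × 2 = 0.10080 m
Layer 2: 0.91×10⁻⁴ × 780 × 0.88 = 0.0624624 m
Δh = 0.10080 + 0.0624624 = 0.1632624 m ≈ 163 mm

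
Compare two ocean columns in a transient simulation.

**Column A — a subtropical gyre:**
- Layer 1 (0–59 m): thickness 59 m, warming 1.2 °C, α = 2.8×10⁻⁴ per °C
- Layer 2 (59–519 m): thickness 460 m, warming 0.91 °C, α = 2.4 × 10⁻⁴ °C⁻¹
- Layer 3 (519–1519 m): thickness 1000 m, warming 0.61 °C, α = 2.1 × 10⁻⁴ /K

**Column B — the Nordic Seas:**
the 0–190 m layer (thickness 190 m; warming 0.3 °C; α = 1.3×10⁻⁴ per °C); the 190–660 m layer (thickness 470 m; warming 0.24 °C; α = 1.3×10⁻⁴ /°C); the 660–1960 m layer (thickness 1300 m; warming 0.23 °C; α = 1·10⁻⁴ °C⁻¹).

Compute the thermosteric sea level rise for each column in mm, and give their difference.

Δh_A ≈ 250 mm, Δh_B ≈ 52 mm; difference ≈ 200 mm

A 0–59 m: 59 × 2.8×10⁻⁴ × 1.2 = 0.019824 m
A Layer 2: 0.91 × 2.4×10⁻⁴ × 460 = 0.100464 m
A 2.1×10⁻⁴ × 0.61 × 1000 = 0.12810 m
A total: 0.248388 m
B 0–190 m: 0.3 × 190 × 1.3×10⁻⁴ = 0.00741 m
B 190–660 m: 470 × 0.24 × 1.3×10⁻⁴ = 0.014664 m
B 1300 × 0.23 × 1×10⁻⁴ = 0.02990 m
B total: 0.051974 m
Difference: 0.248388 − 0.051974 = 0.196414 m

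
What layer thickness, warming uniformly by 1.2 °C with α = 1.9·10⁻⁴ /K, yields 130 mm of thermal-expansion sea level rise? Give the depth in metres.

H ≈ 570 m

H = Δh/(αΔT) = 0.13 / (1.9×10⁻⁴ × 1.2) ≈ 570.2 m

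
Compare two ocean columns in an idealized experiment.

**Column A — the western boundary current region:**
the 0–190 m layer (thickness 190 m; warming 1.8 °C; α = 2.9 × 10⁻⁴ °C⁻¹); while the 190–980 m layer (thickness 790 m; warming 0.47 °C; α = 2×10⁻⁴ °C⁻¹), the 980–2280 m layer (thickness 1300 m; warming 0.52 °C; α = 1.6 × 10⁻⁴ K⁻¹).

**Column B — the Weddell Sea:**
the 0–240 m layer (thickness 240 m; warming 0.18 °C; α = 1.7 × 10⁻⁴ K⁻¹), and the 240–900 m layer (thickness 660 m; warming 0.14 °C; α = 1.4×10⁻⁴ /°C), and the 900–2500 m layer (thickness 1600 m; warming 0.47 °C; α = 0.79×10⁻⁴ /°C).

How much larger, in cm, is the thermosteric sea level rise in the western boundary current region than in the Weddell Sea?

Δh_A − Δh_B ≈ 20 cm

A Layer 1: 2.9×10⁻⁴ × 1.8 × 190 = 0.09918 m
A 790 × 0.47 × 2×10⁻⁴ = 0.07426 m
A Layer 3: 1300 × 0.52 × 1.6×10⁻⁴ = 0.10816 m
A total: 0.28160 m
B 1.7×10⁻⁴ × 240 × 0.18 = 0.007344 m
B Layer 2: 660 × 0.14 × 1.4×10⁻⁴ = 0.012936 m
B 1600 × 0.47 × 0.79×10⁻⁴ = 0.059408 m
B total: 0.079688 m
Difference: 0.28160 − 0.079688 = 0.201912 m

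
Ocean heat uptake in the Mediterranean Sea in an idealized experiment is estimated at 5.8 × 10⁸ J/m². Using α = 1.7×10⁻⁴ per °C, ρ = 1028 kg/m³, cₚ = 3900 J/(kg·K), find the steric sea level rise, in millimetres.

Δh = αQ/(ρcₚ) = 1.7×10⁻⁴ × 5.8×10⁸ / (1028 × 3900) ≈ 0.024593 m

Δh = 25 mm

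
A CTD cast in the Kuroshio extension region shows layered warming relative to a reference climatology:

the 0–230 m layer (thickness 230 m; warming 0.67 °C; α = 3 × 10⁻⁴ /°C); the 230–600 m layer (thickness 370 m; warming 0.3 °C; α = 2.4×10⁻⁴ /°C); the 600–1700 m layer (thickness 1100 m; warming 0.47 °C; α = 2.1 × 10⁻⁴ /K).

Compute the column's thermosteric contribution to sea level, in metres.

0.181 m of thermosteric rise

Layer 1: 3×10⁻⁴ × 0.67 × 230 = 0.04623 m
0.3 × 2.4×10⁻⁴ × 370 = 0.02664 m
Layer 3: 0.47 × 1100 × 2.1×10⁻⁴ = 0.10857 m
Δh = 0.04623 + 0.02664 + 0.10857 = 0.18144 m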